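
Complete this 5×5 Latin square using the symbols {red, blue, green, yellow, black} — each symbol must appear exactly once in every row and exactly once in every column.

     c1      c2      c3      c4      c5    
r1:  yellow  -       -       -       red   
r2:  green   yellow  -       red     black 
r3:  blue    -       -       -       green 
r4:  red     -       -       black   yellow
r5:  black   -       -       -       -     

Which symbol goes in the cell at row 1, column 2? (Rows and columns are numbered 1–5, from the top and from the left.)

green

At row 2, column 3: row 2 has {red,green,yellow,black}; column 3 is empty so far; that leaves blue.
At row 3, column 4: row 3 has {blue,green}; column 4 has {red,black}; that leaves yellow.
At row 4, column 3: row 4 has {red,yellow,black}; column 3 has {blue}; that leaves green.
At row 5, column 5: row 5 has {black}; column 5 has {red,green,yellow,black}; that leaves blue.
At row 1, column 3: row 1 has {red,yellow}; column 3 has {blue,green}; that leaves black.
At row 3, column 3: row 3 has {blue,green,yellow}; column 3 has {blue,green,black}; that leaves red.
At row 4, column 2: row 4 has {red,green,yellow,black}; column 2 has {yellow}; that leaves blue.
At row 5, column 3: row 5 has {blue,black}; column 3 has {red,blue,green,black}; that leaves yellow.
At row 5, column 4: row 5 has {blue,yellow,black}; column 4 has {red,yellow,black}; that leaves green.
At row 1, column 2: row 1 has {red,yellow,black}; column 2 has {blue,yellow}; that leaves green.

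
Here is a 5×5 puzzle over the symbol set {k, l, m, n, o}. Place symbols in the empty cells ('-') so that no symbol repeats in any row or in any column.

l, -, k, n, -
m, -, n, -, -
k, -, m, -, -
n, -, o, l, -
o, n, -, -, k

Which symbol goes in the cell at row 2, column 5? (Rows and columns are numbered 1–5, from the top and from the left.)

Cell (r3,c4): row 3 has {k,m}; column 4 has {l,n} → o.
Cell (r4,c5): row 4 has {l,n,o}; column 5 has {k} → m.
Cell (r5,c3): row 5 has {k,n,o}; column 3 has {k,m,n,o} → l.
Cell (r5,c4): row 5 has {k,l,n,o}; column 4 has {l,n,o} → m.
Cell (r1,c5): row 1 has {k,l,n}; column 5 has {k,m} → o.
Cell (r2,c4): row 2 has {m,n}; column 4 has {l,m,n,o} → k.
Cell (r2,c5): row 2 has {k,m,n}; column 5 has {k,m,o} → l.

l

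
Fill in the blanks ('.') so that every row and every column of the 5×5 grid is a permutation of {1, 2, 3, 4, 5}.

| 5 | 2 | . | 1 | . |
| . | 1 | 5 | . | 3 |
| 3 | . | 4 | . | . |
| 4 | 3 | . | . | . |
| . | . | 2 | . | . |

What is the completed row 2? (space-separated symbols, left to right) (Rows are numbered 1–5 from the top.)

2 1 5 4 3

(r1,c3) = 3
(r1,c5) = 4
(r2,c1) = 2
(r2,c4) = 4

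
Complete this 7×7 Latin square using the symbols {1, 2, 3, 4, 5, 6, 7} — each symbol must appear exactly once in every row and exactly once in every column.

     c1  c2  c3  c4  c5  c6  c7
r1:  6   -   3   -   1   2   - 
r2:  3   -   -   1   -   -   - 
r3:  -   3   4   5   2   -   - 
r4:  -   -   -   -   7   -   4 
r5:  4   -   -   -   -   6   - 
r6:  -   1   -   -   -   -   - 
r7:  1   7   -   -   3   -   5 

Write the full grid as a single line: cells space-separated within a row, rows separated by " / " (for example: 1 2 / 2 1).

6 5 3 4 1 2 7 / 3 4 5 1 6 7 2 / 7 3 4 5 2 1 6 / 5 6 1 2 7 3 4 / 4 2 7 3 5 6 1 / 2 1 6 7 4 5 3 / 1 7 2 6 3 4 5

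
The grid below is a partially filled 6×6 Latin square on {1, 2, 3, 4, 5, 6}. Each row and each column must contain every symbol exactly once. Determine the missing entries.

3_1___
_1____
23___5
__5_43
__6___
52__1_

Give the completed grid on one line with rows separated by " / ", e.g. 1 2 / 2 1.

3 4 1 6 5 2 / 6 1 2 5 3 4 / 2 3 4 1 6 5 / 1 6 5 2 4 3 / 4 5 6 3 2 1 / 5 2 3 4 1 6

(r3,c3) = 4
(r3,c5) = 6
(r4,c2) = 6
(r6,c3) = 3
(r2,c3) = 2
(r3,c4) = 1
(r4,c1) = 1
(r4,c4) = 2
(r5,c1) = 4
(r5,c2) = 5
(r5,c4) = 3
(r5,c5) = 2
(r5,c6) = 1
(r1,c2) = 4
(r1,c5) = 5
(r2,c1) = 6
(r2,c5) = 3
(r2,c6) = 4
(r6,c6) = 6
(r1,c4) = 6
(r1,c6) = 2
(r2,c4) = 5
(r6,c4) = 4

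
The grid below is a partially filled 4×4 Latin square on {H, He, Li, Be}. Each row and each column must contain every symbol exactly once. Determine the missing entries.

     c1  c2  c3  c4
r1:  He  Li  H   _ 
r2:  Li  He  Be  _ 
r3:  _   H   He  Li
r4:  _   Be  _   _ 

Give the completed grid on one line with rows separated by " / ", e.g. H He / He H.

(r1,c4) = Be
(r2,c4) = H
(r3,c1) = Be
(r4,c1) = H
(r4,c3) = Li
(r4,c4) = He

He Li H Be / Li He Be H / Be H He Li / H Be Li He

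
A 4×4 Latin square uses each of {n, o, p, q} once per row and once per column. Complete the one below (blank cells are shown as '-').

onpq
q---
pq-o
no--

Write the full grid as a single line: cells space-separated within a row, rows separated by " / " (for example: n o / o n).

o n p q / q p o n / p q n o / n o q p

row 2 has {q}; column 2 has {n,o,q} — only p is left for (r2,c2).
row 2 has {p,q}; column 4 has {o,q} — only n is left for (r2,c4).
row 3 has {o,p,q}; column 3 has {p} — only n is left for (r3,c3).
row 4 has {n,o}; column 3 has {n,p} — only q is left for (r4,c3).
row 4 has {n,o,q}; column 4 has {n,o,q} — only p is left for (r4,c4).
row 2 has {n,p,q}; column 3 has {n,p,q} — only o is left for (r2,c3).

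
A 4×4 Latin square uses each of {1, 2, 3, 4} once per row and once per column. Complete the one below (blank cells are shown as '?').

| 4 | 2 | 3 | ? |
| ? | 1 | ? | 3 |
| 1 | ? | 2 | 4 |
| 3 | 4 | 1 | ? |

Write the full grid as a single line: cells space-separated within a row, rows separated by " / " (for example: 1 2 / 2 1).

4 2 3 1 / 2 1 4 3 / 1 3 2 4 / 3 4 1 2

(r1,c4) = 1
(r2,c1) = 2
(r2,c3) = 4
(r3,c2) = 3
(r4,c4) = 2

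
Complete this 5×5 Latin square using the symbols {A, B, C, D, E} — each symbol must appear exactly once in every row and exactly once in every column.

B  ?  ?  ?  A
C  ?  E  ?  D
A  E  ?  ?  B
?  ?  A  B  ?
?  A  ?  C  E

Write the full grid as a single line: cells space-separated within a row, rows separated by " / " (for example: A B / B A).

B C D E A / C B E A D / A E C D B / E D A B C / D A B C E

Cell (r2,c2): row 2 has {C,D,E}; column 2 has {A,E} → B.
Cell (r2,c4): row 2 has {B,C,D,E}; column 4 has {B,C} → A.
Cell (r3,c4): row 3 has {A,B,E}; column 4 has {A,B,C} → D.
Cell (r4,c5): row 4 has {A,B}; column 5 has {A,B,D,E} → C.
Cell (r5,c1): row 5 has {A,C,E}; column 1 has {A,B,C} → D.
Cell (r5,c3): row 5 has {A,C,D,E}; column 3 has {A,E} → B.
Cell (r1,c4): row 1 has {A,B}; column 4 has {A,B,C,D} → E.
Cell (r3,c3): row 3 has {A,B,D,E}; column 3 has {A,B,E} → C.
Cell (r4,c1): row 4 has {A,B,C}; column 1 has {A,B,C,D} → E.
Cell (r4,c2): row 4 has {A,B,C,E}; column 2 has {A,B,E} → D.
Cell (r1,c2): row 1 has {A,B,E}; column 2 has {A,B,D,E} → C.
Cell (r1,c3): row 1 has {A,B,C,E}; column 3 has {A,B,C,E} → D.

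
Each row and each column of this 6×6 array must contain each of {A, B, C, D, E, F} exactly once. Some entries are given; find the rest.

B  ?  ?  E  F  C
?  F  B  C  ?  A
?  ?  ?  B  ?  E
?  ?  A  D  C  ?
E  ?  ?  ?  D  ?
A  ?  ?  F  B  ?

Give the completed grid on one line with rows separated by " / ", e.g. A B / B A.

B A D E F C / D F B C E A / C D F B A E / F E A D C B / E B C A D F / A C E F B D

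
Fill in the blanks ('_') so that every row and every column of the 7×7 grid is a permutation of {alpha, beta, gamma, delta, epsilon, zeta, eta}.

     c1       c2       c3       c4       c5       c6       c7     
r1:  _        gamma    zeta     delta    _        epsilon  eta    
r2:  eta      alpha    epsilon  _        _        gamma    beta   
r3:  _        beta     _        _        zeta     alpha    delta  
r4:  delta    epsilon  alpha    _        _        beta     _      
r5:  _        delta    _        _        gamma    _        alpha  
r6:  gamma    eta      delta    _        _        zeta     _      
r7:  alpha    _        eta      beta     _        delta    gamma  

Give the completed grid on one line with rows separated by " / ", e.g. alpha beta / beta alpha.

beta gamma zeta delta alpha epsilon eta / eta alpha epsilon zeta delta gamma beta / epsilon beta gamma eta zeta alpha delta / delta epsilon alpha gamma eta beta zeta / zeta delta beta epsilon gamma eta alpha / gamma eta delta alpha beta zeta epsilon / alpha zeta eta beta epsilon delta gamma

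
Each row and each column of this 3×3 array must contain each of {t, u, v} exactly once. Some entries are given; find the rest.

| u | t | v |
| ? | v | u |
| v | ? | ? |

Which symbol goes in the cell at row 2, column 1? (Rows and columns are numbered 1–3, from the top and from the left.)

t

Cell (r2,c1): row 2 has {u,v}; column 1 has {u,v} → t.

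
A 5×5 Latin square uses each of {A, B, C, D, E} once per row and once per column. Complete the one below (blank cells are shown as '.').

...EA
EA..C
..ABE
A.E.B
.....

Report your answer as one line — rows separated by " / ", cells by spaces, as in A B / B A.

At row 2, column 4: row 2 has {A,C,E}; column 4 has {B,E}; that leaves D.
At row 4, column 4: row 4 has {A,B,E}; column 4 has {B,D,E}; that leaves C.
At row 5, column 4: row 5 is empty so far; column 4 has {B,C,D,E}; that leaves A.
At row 5, column 5: row 5 has {A}; column 5 has {A,B,C,E}; that leaves D.
At row 2, column 3: row 2 has {A,C,D,E}; column 3 has {A,E}; that leaves B.
At row 4, column 2: row 4 has {A,B,C,E}; column 2 has {A}; that leaves D.
At row 5, column 3: row 5 has {A,D}; column 3 has {A,B,E}; that leaves C.
At row 1, column 3: row 1 has {A,E}; column 3 has {A,B,C,E}; that leaves D.
At row 3, column 2: row 3 has {A,B,E}; column 2 has {A,D}; that leaves C.
At row 5, column 1: row 5 has {A,C,D}; column 1 has {A,E}; that leaves B.
At row 5, column 2: row 5 has {A,B,C,D}; column 2 has {A,C,D}; that leaves E.
At row 1, column 1: row 1 has {A,D,E}; column 1 has {A,B,E}; that leaves C.
At row 1, column 2: row 1 has {A,C,D,E}; column 2 has {A,C,D,E}; that leaves B.
At row 3, column 1: row 3 has {A,B,C,E}; column 1 has {A,B,C,E}; that leaves D.

C B D E A / E A B D C / D C A B E / A D E C B / B E C A D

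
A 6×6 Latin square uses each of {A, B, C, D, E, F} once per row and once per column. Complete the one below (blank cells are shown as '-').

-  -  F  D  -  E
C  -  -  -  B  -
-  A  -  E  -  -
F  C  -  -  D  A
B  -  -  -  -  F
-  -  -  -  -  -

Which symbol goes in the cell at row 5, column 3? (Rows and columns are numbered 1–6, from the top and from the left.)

C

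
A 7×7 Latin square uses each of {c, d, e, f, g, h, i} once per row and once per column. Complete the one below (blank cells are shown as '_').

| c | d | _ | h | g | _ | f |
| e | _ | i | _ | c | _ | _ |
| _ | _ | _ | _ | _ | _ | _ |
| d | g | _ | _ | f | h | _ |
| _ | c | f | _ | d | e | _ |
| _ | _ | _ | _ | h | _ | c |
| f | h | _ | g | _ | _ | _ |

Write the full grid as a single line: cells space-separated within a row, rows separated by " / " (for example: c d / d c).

c d e h g i f / e f i d c g h / g i h c e f d / d g c e f h i / h c f i d e g / i e g f h d c / f h d g i c e

(r1,c3) = e
(r1,c6) = i
(r2,c2) = f
(r2,c4) = d
(r2,c6) = g
(r2,c7) = h
(r4,c3) = c
(r5,c4) = i
(r5,c7) = g
(r7,c3) = d
(r7,c6) = c
(r4,c4) = e
(r4,c7) = i
(r5,c1) = h
(r6,c3) = g
(r6,c4) = f
(r6,c6) = d
(r7,c7) = e
(r3,c3) = h
(r3,c4) = c
(r3,c6) = f
(r3,c7) = d
(r6,c1) = i
(r6,c2) = e
(r7,c5) = i
(r3,c1) = g
(r3,c2) = i
(r3,c5) = e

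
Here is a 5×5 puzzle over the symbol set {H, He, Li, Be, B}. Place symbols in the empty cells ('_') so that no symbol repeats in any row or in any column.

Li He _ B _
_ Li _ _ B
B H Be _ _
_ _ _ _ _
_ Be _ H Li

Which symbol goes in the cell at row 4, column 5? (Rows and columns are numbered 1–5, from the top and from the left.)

H

(r1,c3) = H
(r1,c5) = Be
(r2,c3) = He
(r2,c4) = Be
(r3,c5) = He
(r4,c2) = B
(r4,c3) = Li
(r4,c4) = He
(r4,c5) = H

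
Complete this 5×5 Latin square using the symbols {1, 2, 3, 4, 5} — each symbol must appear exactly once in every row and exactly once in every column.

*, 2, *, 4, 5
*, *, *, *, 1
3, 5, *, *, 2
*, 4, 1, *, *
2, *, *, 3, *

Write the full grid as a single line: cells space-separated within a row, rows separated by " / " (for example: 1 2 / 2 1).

1 2 3 4 5 / 4 3 2 5 1 / 3 5 4 1 2 / 5 4 1 2 3 / 2 1 5 3 4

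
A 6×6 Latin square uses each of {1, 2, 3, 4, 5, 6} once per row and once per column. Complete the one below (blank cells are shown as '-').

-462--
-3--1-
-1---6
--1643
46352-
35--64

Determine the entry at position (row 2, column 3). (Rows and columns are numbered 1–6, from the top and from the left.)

row 2 has {1,3}; column 4 has {2,5,6} — only 4 is left for (r2,c4).
row 3 has {1,6}; column 4 has {2,4,5,6} — only 3 is left for (r3,c4).
row 3 has {1,3,6}; column 5 has {1,2,4,6} — only 5 is left for (r3,c5).
row 4 has {1,3,4,6}; column 2 has {1,3,4,5,6} — only 2 is left for (r4,c2).
row 5 has {2,3,4,5,6}; column 6 has {3,4,6} — only 1 is left for (r5,c6).
row 6 has {3,4,5,6}; column 3 has {1,3,6} — only 2 is left for (r6,c3).
row 6 has {2,3,4,5,6}; column 4 has {2,3,4,5,6} — only 1 is left for (r6,c4).
row 1 has {2,4,6}; column 5 has {1,2,4,5,6} — only 3 is left for (r1,c5).
row 1 has {2,3,4,6}; column 6 has {1,3,4,6} — only 5 is left for (r1,c6).
row 2 has {1,3,4}; column 3 has {1,2,3,6} — only 5 is left for (r2,c3).

5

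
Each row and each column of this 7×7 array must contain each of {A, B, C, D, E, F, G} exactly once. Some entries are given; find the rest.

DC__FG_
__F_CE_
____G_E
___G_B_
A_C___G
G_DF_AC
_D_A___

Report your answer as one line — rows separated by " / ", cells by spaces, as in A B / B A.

D C A E F G B / B G F D C E A / F A B C G D E / C F E G A B D / A E C B D F G / G B D F E A C / E D G A B C F

(r2,c1) = B
(r2,c4) = D
(r2,c7) = A
(r1,c7) = B
(r2,c2) = G
(r7,c7) = F
(r1,c4) = E
(r4,c7) = D
(r5,c4) = B
(r7,c6) = C
(r1,c3) = A
(r3,c3) = B
(r3,c4) = C
(r4,c3) = E
(r4,c5) = A
(r7,c1) = E
(r7,c3) = G
(r7,c5) = B
(r3,c1) = F
(r3,c2) = A
(r3,c6) = D
(r4,c1) = C
(r4,c2) = F
(r5,c2) = E
(r5,c5) = D
(r5,c6) = F
(r6,c2) = B
(r6,c5) = E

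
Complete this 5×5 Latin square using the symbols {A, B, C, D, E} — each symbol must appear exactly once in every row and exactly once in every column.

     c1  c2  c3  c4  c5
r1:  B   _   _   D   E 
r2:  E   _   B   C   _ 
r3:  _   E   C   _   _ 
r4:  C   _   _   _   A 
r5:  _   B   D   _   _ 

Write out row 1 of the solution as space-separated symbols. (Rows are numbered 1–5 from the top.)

B C A D E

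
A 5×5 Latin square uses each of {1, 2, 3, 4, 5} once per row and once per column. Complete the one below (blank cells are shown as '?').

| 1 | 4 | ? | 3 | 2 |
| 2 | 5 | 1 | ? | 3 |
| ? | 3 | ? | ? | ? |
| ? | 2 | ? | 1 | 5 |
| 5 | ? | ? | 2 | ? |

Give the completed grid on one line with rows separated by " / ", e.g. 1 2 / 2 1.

1 4 5 3 2 / 2 5 1 4 3 / 4 3 2 5 1 / 3 2 4 1 5 / 5 1 3 2 4

(r1,c3) = 5
(r2,c4) = 4
(r3,c1) = 4
(r3,c3) = 2
(r3,c4) = 5
(r3,c5) = 1
(r4,c1) = 3
(r4,c3) = 4
(r5,c2) = 1
(r5,c3) = 3
(r5,c5) = 4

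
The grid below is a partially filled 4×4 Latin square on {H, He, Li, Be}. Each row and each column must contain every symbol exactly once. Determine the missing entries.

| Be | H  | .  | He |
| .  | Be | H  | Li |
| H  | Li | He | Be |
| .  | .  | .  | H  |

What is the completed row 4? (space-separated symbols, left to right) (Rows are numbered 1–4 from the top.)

Li He Be H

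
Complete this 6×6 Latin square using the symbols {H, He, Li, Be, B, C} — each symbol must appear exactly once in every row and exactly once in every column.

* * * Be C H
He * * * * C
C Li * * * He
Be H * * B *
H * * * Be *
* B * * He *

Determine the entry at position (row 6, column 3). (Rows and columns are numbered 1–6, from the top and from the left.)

H

(r1,c2) = He
(r2,c2) = Be
(r3,c5) = H
(r4,c6) = Li
(r5,c2) = C
(r5,c6) = B
(r6,c1) = Li
(r6,c6) = Be
(r1,c1) = B
(r1,c3) = Li
(r2,c5) = Li
(r3,c4) = B
(r5,c3) = He
(r5,c4) = Li
(r2,c4) = H
(r3,c3) = Be
(r4,c3) = C
(r4,c4) = He
(r6,c3) = H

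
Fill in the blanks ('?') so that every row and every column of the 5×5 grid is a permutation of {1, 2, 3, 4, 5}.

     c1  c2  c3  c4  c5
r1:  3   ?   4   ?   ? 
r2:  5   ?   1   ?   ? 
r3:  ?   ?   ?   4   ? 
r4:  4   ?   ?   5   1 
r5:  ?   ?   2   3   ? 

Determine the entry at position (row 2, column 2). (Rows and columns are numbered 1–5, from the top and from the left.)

At row 2, column 4: row 2 has {1,5}; column 4 has {3,4,5}; that leaves 2.
At row 4, column 3: row 4 has {1,4,5}; column 3 has {1,2,4}; that leaves 3.
At row 5, column 1: row 5 has {2,3}; column 1 has {3,4,5}; that leaves 1.
At row 1, column 4: row 1 has {3,4}; column 4 has {2,3,4,5}; that leaves 1.
At row 3, column 1: row 3 has {4}; column 1 has {1,3,4,5}; that leaves 2.
At row 3, column 3: row 3 has {2,4}; column 3 has {1,2,3,4}; that leaves 5.
At row 3, column 5: row 3 has {2,4,5}; column 5 has {1}; that leaves 3.
At row 4, column 2: row 4 has {1,3,4,5}; column 2 is empty so far; that leaves 2.
At row 1, column 2: row 1 has {1,3,4}; column 2 has {2}; that leaves 5.
At row 1, column 5: row 1 has {1,3,4,5}; column 5 has {1,3}; that leaves 2.
At row 2, column 5: row 2 has {1,2,5}; column 5 has {1,2,3}; that leaves 4.
At row 3, column 2: row 3 has {2,3,4,5}; column 2 has {2,5}; that leaves 1.
At row 5, column 2: row 5 has {1,2,3}; column 2 has {1,2,5}; that leaves 4.
At row 5, column 5: row 5 has {1,2,3,4}; column 5 has {1,2,3,4}; that leaves 5.
At row 2, column 2: row 2 has {1,2,4,5}; column 2 has {1,2,4,5}; that leaves 3.

3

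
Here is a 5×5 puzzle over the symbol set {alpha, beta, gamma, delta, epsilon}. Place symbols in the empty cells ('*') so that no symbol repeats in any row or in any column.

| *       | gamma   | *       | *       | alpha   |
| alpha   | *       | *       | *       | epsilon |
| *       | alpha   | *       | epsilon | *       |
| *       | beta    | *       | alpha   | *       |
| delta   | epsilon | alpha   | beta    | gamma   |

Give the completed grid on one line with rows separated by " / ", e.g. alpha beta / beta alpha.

(r1,c4): row 1 has {alpha,gamma}; column 4 has {alpha,beta,epsilon}, so it must be delta.
(r2,c2): row 2 has {alpha,epsilon}; column 2 has {alpha,beta,gamma,epsilon}, so it must be delta.
(r2,c4): row 2 has {alpha,delta,epsilon}; column 4 has {alpha,beta,delta,epsilon}, so it must be gamma.
(r4,c5): row 4 has {alpha,beta}; column 5 has {alpha,gamma,epsilon}, so it must be delta.
(r2,c3): row 2 has {alpha,gamma,delta,epsilon}; column 3 has {alpha}, so it must be beta.
(r3,c5): row 3 has {alpha,epsilon}; column 5 has {alpha,gamma,delta,epsilon}, so it must be beta.
(r1,c3): row 1 has {alpha,gamma,delta}; column 3 has {alpha,beta}, so it must be epsilon.
(r3,c1): row 3 has {alpha,beta,epsilon}; column 1 has {alpha,delta}, so it must be gamma.
(r3,c3): row 3 has {alpha,beta,gamma,epsilon}; column 3 has {alpha,beta,epsilon}, so it must be delta.
(r4,c1): row 4 has {alpha,beta,delta}; column 1 has {alpha,gamma,delta}, so it must be epsilon.
(r4,c3): row 4 has {alpha,beta,delta,epsilon}; column 3 has {alpha,beta,delta,epsilon}, so it must be gamma.
(r1,c1): row 1 has {alpha,gamma,delta,epsilon}; column 1 has {alpha,gamma,delta,epsilon}, so it must be beta.

beta gamma epsilon delta alpha / alpha delta beta gamma epsilon / gamma alpha delta epsilon beta / epsilon beta gamma alpha delta / delta epsilon alpha beta gamma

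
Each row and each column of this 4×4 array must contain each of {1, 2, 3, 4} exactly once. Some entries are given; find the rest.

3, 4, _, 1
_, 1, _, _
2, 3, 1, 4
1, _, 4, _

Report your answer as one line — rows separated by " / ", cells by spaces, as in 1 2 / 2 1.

3 4 2 1 / 4 1 3 2 / 2 3 1 4 / 1 2 4 3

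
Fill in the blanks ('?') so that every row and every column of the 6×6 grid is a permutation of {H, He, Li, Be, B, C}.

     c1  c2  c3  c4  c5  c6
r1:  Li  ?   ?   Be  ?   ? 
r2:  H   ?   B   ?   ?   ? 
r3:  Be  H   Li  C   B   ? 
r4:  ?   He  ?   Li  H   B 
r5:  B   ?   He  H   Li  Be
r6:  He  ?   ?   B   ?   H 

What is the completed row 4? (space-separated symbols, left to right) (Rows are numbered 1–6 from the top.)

C He Be Li H B

(r2,c4) = He
(r3,c6) = He
(r4,c1) = C
(r4,c3) = Be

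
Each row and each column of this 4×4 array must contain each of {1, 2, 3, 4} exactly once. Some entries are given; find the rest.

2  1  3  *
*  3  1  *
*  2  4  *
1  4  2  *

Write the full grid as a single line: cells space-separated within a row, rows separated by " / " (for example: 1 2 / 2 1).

2 1 3 4 / 4 3 1 2 / 3 2 4 1 / 1 4 2 3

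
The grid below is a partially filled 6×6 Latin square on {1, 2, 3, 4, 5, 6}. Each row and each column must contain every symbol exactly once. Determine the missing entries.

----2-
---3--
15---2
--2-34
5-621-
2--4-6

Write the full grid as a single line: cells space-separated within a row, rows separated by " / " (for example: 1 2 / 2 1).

(r3,c4) = 6
(r3,c5) = 4
(r4,c1) = 6
(r4,c2) = 1
(r4,c4) = 5
(r5,c6) = 3
(r6,c2) = 3
(r6,c5) = 5
(r1,c4) = 1
(r1,c6) = 5
(r2,c1) = 4
(r2,c5) = 6
(r2,c6) = 1
(r3,c3) = 3
(r5,c2) = 4
(r6,c3) = 1
(r1,c1) = 3
(r1,c2) = 6
(r1,c3) = 4
(r2,c2) = 2
(r2,c3) = 5

3 6 4 1 2 5 / 4 2 5 3 6 1 / 1 5 3 6 4 2 / 6 1 2 5 3 4 / 5 4 6 2 1 3 / 2 3 1 4 5 6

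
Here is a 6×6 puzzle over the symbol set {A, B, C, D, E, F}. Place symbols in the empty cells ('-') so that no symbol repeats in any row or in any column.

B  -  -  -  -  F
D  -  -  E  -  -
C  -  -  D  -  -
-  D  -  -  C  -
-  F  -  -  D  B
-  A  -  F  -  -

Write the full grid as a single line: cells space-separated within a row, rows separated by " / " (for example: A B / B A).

Cell (r6,c1): row 6 has {A,F}; column 1 has {B,C,D} → E.
Cell (r6,c5): row 6 has {A,E,F}; column 5 has {C,D} → B.
Cell (r5,c1): row 5 has {B,D,F}; column 1 has {B,C,D,E} → A.
Cell (r5,c4): row 5 has {A,B,D,F}; column 4 has {D,E,F} → C.
Cell (r1,c4): row 1 has {B,F}; column 4 has {C,D,E,F} → A.
Cell (r1,c5): row 1 has {A,B,F}; column 5 has {B,C,D} → E.
Cell (r4,c1): row 4 has {C,D}; column 1 has {A,B,C,D,E} → F.
Cell (r4,c4): row 4 has {C,D,F}; column 4 has {A,C,D,E,F} → B.
Cell (r5,c3): row 5 has {A,B,C,D,F}; column 3 is empty so far → E.
Cell (r1,c2): row 1 has {A,B,E,F}; column 2 has {A,D,F} → C.
Cell (r1,c3): row 1 has {A,B,C,E,F}; column 3 has {E} → D.
Cell (r2,c2): row 2 has {D,E}; column 2 has {A,C,D,F} → B.
Cell (r3,c2): row 3 has {C,D}; column 2 has {A,B,C,D,F} → E.
Cell (r3,c6): row 3 has {C,D,E}; column 6 has {B,F} → A.
Cell (r4,c3): row 4 has {B,C,D,F}; column 3 has {D,E} → A.
Cell (r4,c6): row 4 has {A,B,C,D,F}; column 6 has {A,B,F} → E.
Cell (r6,c3): row 6 has {A,B,E,F}; column 3 has {A,D,E} → C.
Cell (r6,c6): row 6 has {A,B,C,E,F}; column 6 has {A,B,E,F} → D.
Cell (r2,c3): row 2 has {B,D,E}; column 3 has {A,C,D,E} → F.
Cell (r2,c5): row 2 has {B,D,E,F}; column 5 has {B,C,D,E} → A.
Cell (r2,c6): row 2 has {A,B,D,E,F}; column 6 has {A,B,D,E,F} → C.
Cell (r3,c3): row 3 has {A,C,D,E}; column 3 has {A,C,D,E,F} → B.
Cell (r3,c5): row 3 has {A,B,C,D,E}; column 5 has {A,B,C,D,E} → F.

B C D A E F / D B F E A C / C E B D F A / F D A B C E / A F E C D B / E A C F B D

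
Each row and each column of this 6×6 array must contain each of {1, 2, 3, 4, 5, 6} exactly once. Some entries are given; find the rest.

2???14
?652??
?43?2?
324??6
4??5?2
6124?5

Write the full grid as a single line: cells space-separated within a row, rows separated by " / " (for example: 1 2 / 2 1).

At row 1, column 3: row 1 has {1,2,4}; column 3 has {2,3,4,5}; that leaves 6.
At row 1, column 4: row 1 has {1,2,4,6}; column 4 has {2,4,5}; that leaves 3.
At row 2, column 1: row 2 has {2,5,6}; column 1 has {2,3,4,6}; that leaves 1.
At row 2, column 6: row 2 has {1,2,5,6}; column 6 has {2,4,5,6}; that leaves 3.
At row 3, column 1: row 3 has {2,3,4}; column 1 has {1,2,3,4,6}; that leaves 5.
At row 3, column 6: row 3 has {2,3,4,5}; column 6 has {2,3,4,5,6}; that leaves 1.
At row 4, column 4: row 4 has {2,3,4,6}; column 4 has {2,3,4,5}; that leaves 1.
At row 4, column 5: row 4 has {1,2,3,4,6}; column 5 has {1,2}; that leaves 5.
At row 5, column 2: row 5 has {2,4,5}; column 2 has {1,2,4,6}; that leaves 3.
At row 5, column 3: row 5 has {2,3,4,5}; column 3 has {2,3,4,5,6}; that leaves 1.
At row 5, column 5: row 5 has {1,2,3,4,5}; column 5 has {1,2,5}; that leaves 6.
At row 6, column 5: row 6 has {1,2,4,5,6}; column 5 has {1,2,5,6}; that leaves 3.
At row 1, column 2: row 1 has {1,2,3,4,6}; column 2 has {1,2,3,4,6}; that leaves 5.
At row 2, column 5: row 2 has {1,2,3,5,6}; column 5 has {1,2,3,5,6}; that leaves 4.
At row 3, column 4: row 3 has {1,2,3,4,5}; column 4 has {1,2,3,4,5}; that leaves 6.

2 5 6 3 1 4 / 1 6 5 2 4 3 / 5 4 3 6 2 1 / 3 2 4 1 5 6 / 4 3 1 5 6 2 / 6 1 2 4 3 5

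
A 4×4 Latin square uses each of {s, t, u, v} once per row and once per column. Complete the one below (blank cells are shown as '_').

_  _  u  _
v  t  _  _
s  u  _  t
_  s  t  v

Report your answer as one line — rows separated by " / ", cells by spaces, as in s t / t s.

(r1,c1) = t
(r1,c2) = v
(r1,c4) = s
(r2,c3) = s
(r2,c4) = u
(r3,c3) = v
(r4,c1) = u

t v u s / v t s u / s u v t / u s t v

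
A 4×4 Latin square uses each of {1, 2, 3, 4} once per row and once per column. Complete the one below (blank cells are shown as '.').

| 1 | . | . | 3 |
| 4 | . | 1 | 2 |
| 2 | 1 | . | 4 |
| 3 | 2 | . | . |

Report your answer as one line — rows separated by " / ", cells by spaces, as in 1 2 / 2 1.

1 4 2 3 / 4 3 1 2 / 2 1 3 4 / 3 2 4 1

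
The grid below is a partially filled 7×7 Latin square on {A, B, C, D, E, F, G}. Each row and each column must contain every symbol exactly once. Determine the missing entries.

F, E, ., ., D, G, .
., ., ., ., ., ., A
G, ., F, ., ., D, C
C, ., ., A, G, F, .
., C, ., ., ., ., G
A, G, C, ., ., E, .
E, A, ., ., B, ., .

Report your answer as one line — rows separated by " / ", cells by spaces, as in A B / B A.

(r1,c7) = B
(r3,c2) = B
(r3,c4) = E
(r3,c5) = A
(r4,c2) = D
(r4,c7) = E
(r6,c5) = F
(r6,c7) = D
(r7,c6) = C
(r7,c7) = F
(r1,c3) = A
(r1,c4) = C
(r2,c2) = F
(r2,c6) = B
(r4,c3) = B
(r5,c5) = E
(r5,c6) = A
(r6,c4) = B
(r2,c1) = D
(r2,c4) = G
(r2,c5) = C
(r5,c1) = B
(r5,c3) = D
(r5,c4) = F
(r7,c3) = G
(r7,c4) = D
(r2,c3) = E

F E A C D G B / D F E G C B A / G B F E A D C / C D B A G F E / B C D F E A G / A G C B F E D / E A G D B C F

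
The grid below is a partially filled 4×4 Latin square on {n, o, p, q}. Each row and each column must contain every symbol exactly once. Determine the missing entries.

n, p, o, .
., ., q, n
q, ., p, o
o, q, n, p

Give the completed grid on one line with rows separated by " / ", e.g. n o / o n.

n p o q / p o q n / q n p o / o q n p

(r1,c4) = q
(r2,c1) = p
(r2,c2) = o
(r3,c2) = n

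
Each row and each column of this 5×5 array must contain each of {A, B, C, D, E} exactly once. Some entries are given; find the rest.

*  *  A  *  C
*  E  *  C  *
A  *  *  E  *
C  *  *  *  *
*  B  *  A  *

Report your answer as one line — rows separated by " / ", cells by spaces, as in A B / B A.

E D A B C / B E D C A / A C B E D / C A E D B / D B C A E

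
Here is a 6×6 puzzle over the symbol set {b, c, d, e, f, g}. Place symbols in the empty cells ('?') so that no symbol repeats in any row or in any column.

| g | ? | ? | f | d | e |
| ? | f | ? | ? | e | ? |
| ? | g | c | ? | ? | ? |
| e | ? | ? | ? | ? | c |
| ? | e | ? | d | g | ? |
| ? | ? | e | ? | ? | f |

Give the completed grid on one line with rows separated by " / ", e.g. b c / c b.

g c b f d e / b f d c e g / f g c e b d / e d g b f c / c e f d g b / d b e g c f

At row 1, column 3: row 1 has {d,e,f,g}; column 3 has {c,e}; that leaves b.
At row 5, column 3: row 5 has {d,e,g}; column 3 has {b,c,e}; that leaves f.
At row 5, column 6: row 5 has {d,e,f,g}; column 6 has {c,e,f}; that leaves b.
At row 1, column 2: row 1 has {b,d,e,f,g}; column 2 has {e,f,g}; that leaves c.
At row 3, column 6: row 3 has {c,g}; column 6 has {b,c,e,f}; that leaves d.
At row 5, column 1: row 5 has {b,d,e,f,g}; column 1 has {e,g}; that leaves c.
At row 2, column 6: row 2 has {e,f}; column 6 has {b,c,d,e,f}; that leaves g.
At row 2, column 3: row 2 has {e,f,g}; column 3 has {b,c,e,f}; that leaves d.
At row 4, column 3: row 4 has {c,e}; column 3 has {b,c,d,e,f}; that leaves g.
At row 4, column 4: row 4 has {c,e,g}; column 4 has {d,f}; that leaves b.
At row 4, column 5: row 4 has {b,c,e,g}; column 5 has {d,e,g}; that leaves f.
At row 2, column 1: row 2 has {d,e,f,g}; column 1 has {c,e,g}; that leaves b.
At row 2, column 4: row 2 has {b,d,e,f,g}; column 4 has {b,d,f}; that leaves c.
At row 3, column 1: row 3 has {c,d,g}; column 1 has {b,c,e,g}; that leaves f.
At row 3, column 4: row 3 has {c,d,f,g}; column 4 has {b,c,d,f}; that leaves e.
At row 3, column 5: row 3 has {c,d,e,f,g}; column 5 has {d,e,f,g}; that leaves b.
At row 4, column 2: row 4 has {b,c,e,f,g}; column 2 has {c,e,f,g}; that leaves d.
At row 6, column 1: row 6 has {e,f}; column 1 has {b,c,e,f,g}; that leaves d.
At row 6, column 2: row 6 has {d,e,f}; column 2 has {c,d,e,f,g}; that leaves b.
At row 6, column 4: row 6 has {b,d,e,f}; column 4 has {b,c,d,e,f}; that leaves g.
At row 6, column 5: row 6 has {b,d,e,f,g}; column 5 has {b,d,e,f,g}; that leaves c.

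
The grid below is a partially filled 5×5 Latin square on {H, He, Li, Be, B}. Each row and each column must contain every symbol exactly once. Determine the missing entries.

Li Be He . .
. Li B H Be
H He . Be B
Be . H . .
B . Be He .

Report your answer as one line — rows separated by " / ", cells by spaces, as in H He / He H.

Li Be He B H / He Li B H Be / H He Li Be B / Be B H Li He / B H Be He Li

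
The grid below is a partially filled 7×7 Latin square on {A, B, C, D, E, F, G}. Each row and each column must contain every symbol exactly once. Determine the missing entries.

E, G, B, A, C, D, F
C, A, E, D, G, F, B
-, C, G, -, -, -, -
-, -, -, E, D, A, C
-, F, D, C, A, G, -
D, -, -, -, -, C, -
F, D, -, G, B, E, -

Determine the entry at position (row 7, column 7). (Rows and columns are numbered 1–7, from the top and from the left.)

(r3,c6) = B
(r4,c2) = B
(r4,c3) = F
(r5,c1) = B
(r5,c7) = E
(r6,c2) = E
(r6,c3) = A
(r6,c5) = F
(r6,c7) = G
(r7,c3) = C
(r7,c7) = A

A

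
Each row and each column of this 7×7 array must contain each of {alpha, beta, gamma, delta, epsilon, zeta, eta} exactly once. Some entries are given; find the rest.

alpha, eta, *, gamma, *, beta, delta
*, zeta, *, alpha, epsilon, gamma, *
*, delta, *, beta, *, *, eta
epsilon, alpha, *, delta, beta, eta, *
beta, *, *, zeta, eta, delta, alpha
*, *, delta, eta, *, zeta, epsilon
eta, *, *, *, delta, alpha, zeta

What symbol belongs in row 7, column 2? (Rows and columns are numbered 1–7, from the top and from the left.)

row 1 has {alpha,beta,gamma,delta,eta}; column 5 has {beta,delta,epsilon,eta} — only zeta is left for (r1,c5).
row 2 has {alpha,gamma,epsilon,zeta}; column 1 has {alpha,beta,epsilon,eta} — only delta is left for (r2,c1).
row 2 has {alpha,gamma,delta,epsilon,zeta}; column 7 has {alpha,delta,epsilon,zeta,eta} — only beta is left for (r2,c7).
row 3 has {beta,delta,eta}; column 6 has {alpha,beta,gamma,delta,zeta,eta} — only epsilon is left for (r3,c6).
row 4 has {alpha,beta,delta,epsilon,eta}; column 7 has {alpha,beta,delta,epsilon,zeta,eta} — only gamma is left for (r4,c7).
row 6 has {delta,epsilon,zeta,eta}; column 1 has {alpha,beta,delta,epsilon,eta} — only gamma is left for (r6,c1).
row 6 has {gamma,delta,epsilon,zeta,eta}; column 2 has {alpha,delta,zeta,eta} — only beta is left for (r6,c2).
row 6 has {beta,gamma,delta,epsilon,zeta,eta}; column 5 has {beta,delta,epsilon,zeta,eta} — only alpha is left for (r6,c5).
row 7 has {alpha,delta,zeta,eta}; column 4 has {alpha,beta,gamma,delta,zeta,eta} — only epsilon is left for (r7,c4).
row 1 has {alpha,beta,gamma,delta,zeta,eta}; column 3 has {delta} — only epsilon is left for (r1,c3).
row 2 has {alpha,beta,gamma,delta,epsilon,zeta}; column 3 has {delta,epsilon} — only eta is left for (r2,c3).
row 3 has {beta,delta,epsilon,eta}; column 1 has {alpha,beta,gamma,delta,epsilon,eta} — only zeta is left for (r3,c1).
row 3 has {beta,delta,epsilon,zeta,eta}; column 5 has {alpha,beta,delta,epsilon,zeta,eta} — only gamma is left for (r3,c5).
row 4 has {alpha,beta,gamma,delta,epsilon,eta}; column 3 has {delta,epsilon,eta} — only zeta is left for (r4,c3).
row 5 has {alpha,beta,delta,zeta,eta}; column 3 has {delta,epsilon,zeta,eta} — only gamma is left for (r5,c3).
row 7 has {alpha,delta,epsilon,zeta,eta}; column 2 has {alpha,beta,delta,zeta,eta} — only gamma is left for (r7,c2).

gamma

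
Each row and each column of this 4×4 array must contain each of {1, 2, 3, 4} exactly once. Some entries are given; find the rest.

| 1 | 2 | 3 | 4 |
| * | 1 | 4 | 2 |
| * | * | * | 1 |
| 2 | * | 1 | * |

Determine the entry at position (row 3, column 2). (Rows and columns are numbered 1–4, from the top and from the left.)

3

(r2,c1): row 2 has {1,2,4}; column 1 has {1,2}, so it must be 3.
(r3,c1): row 3 has {1}; column 1 has {1,2,3}, so it must be 4.
(r3,c2): row 3 has {1,4}; column 2 has {1,2}, so it must be 3.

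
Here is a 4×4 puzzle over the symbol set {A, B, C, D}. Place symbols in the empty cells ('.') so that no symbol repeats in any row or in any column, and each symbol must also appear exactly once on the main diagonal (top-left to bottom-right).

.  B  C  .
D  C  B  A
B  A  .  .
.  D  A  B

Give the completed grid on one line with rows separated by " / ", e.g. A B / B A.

A B C D / D C B A / B A D C / C D A B

(r1,c1) = A
(r1,c4) = D
(r3,c3) = D
(r3,c4) = C
(r4,c1) = C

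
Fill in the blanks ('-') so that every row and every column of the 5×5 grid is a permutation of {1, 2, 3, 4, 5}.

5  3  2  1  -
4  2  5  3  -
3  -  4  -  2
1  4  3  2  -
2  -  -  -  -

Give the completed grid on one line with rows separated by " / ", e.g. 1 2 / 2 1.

5 3 2 1 4 / 4 2 5 3 1 / 3 1 4 5 2 / 1 4 3 2 5 / 2 5 1 4 3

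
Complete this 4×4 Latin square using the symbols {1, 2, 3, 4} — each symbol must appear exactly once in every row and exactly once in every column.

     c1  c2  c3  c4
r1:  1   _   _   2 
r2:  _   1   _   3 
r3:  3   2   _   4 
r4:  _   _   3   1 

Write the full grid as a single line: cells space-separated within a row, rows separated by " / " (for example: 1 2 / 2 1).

1 3 4 2 / 4 1 2 3 / 3 2 1 4 / 2 4 3 1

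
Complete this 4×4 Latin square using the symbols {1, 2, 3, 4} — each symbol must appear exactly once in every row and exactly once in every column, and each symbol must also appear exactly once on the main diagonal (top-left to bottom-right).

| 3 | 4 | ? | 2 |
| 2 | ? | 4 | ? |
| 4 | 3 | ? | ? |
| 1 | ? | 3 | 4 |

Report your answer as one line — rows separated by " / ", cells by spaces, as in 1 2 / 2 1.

3 4 1 2 / 2 1 4 3 / 4 3 2 1 / 1 2 3 4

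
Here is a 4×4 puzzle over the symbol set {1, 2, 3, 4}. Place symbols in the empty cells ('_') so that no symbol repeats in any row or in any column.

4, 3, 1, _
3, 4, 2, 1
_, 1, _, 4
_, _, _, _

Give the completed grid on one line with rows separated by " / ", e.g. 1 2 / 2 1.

4 3 1 2 / 3 4 2 1 / 2 1 3 4 / 1 2 4 3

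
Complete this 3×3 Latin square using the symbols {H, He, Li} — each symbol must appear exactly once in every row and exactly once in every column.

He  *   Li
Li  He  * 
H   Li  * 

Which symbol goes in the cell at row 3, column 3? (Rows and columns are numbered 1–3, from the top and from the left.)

He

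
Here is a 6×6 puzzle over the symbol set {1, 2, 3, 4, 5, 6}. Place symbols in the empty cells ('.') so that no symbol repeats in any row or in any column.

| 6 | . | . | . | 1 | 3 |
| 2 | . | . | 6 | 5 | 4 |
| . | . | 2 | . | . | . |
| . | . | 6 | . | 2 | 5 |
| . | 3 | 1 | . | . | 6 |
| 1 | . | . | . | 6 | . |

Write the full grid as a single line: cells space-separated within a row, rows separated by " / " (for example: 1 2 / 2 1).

6 2 5 4 1 3 / 2 1 3 6 5 4 / 4 6 2 5 3 1 / 3 4 6 1 2 5 / 5 3 1 2 4 6 / 1 5 4 3 6 2

At row 2, column 2: row 2 has {2,4,5,6}; column 2 has {3}; that leaves 1.
At row 2, column 3: row 2 has {1,2,4,5,6}; column 3 has {1,2,6}; that leaves 3.
At row 3, column 6: row 3 has {2}; column 6 has {3,4,5,6}; that leaves 1.
At row 4, column 2: row 4 has {2,5,6}; column 2 has {1,3}; that leaves 4.
At row 5, column 5: row 5 has {1,3,6}; column 5 has {1,2,5,6}; that leaves 4.
At row 6, column 6: row 6 has {1,6}; column 6 has {1,3,4,5,6}; that leaves 2.
At row 3, column 5: row 3 has {1,2}; column 5 has {1,2,4,5,6}; that leaves 3.
At row 4, column 1: row 4 has {2,4,5,6}; column 1 has {1,2,6}; that leaves 3.
At row 4, column 4: row 4 has {2,3,4,5,6}; column 4 has {6}; that leaves 1.
At row 5, column 1: row 5 has {1,3,4,6}; column 1 has {1,2,3,6}; that leaves 5.
At row 5, column 4: row 5 has {1,3,4,5,6}; column 4 has {1,6}; that leaves 2.
At row 6, column 2: row 6 has {1,2,6}; column 2 has {1,3,4}; that leaves 5.
At row 6, column 3: row 6 has {1,2,5,6}; column 3 has {1,2,3,6}; that leaves 4.
At row 6, column 4: row 6 has {1,2,4,5,6}; column 4 has {1,2,6}; that leaves 3.
At row 1, column 2: row 1 has {1,3,6}; column 2 has {1,3,4,5}; that leaves 2.
At row 1, column 3: row 1 has {1,2,3,6}; column 3 has {1,2,3,4,6}; that leaves 5.
At row 1, column 4: row 1 has {1,2,3,5,6}; column 4 has {1,2,3,6}; that leaves 4.
At row 3, column 1: row 3 has {1,2,3}; column 1 has {1,2,3,5,6}; that leaves 4.
At row 3, column 2: row 3 has {1,2,3,4}; column 2 has {1,2,3,4,5}; that leaves 6.
At row 3, column 4: row 3 has {1,2,3,4,6}; column 4 has {1,2,3,4,6}; that leaves 5.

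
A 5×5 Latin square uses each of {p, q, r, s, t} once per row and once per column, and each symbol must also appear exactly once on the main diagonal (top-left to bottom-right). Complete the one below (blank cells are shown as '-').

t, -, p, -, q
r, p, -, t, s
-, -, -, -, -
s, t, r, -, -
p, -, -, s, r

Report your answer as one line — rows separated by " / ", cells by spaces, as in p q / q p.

t s p r q / r p q t s / q r s p t / s t r q p / p q t s r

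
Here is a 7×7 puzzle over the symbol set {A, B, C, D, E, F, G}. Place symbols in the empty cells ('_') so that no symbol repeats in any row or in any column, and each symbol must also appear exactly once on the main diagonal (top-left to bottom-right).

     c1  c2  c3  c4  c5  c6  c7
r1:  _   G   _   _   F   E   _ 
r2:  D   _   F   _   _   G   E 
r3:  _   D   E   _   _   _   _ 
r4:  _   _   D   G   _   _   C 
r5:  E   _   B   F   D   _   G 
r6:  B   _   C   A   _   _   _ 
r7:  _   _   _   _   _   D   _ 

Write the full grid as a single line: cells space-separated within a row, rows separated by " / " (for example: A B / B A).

row 1 has {E,F,G}; column 3 has {B,C,D,E,F} — only A is left for (r1,c3).
row 6 has {A,B,C}; column 6 has {D,E,G}; the diagonal has {D,E,G} — only F is left for (r6,c6).
row 6 has {A,B,C,F}; column 7 has {C,E,G} — only D is left for (r6,c7).
row 7 has {D}; column 3 has {A,B,C,D,E,F} — only G is left for (r7,c3).
row 1 has {A,E,F,G}; column 1 has {B,D,E}; the diagonal has {D,E,F,G} — only C is left for (r1,c1).
row 1 has {A,C,E,F,G}; column 7 has {C,D,E,G} — only B is left for (r1,c7).
row 6 has {A,B,C,D,F}; column 2 has {D,G} — only E is left for (r6,c2).
row 6 has {A,B,C,D,E,F}; column 5 has {D,F} — only G is left for (r6,c5).
row 7 has {D,G}; column 7 has {B,C,D,E,G}; the diagonal has {C,D,E,F,G} — only A is left for (r7,c7).
row 1 has {A,B,C,E,F,G}; column 4 has {A,F,G} — only D is left for (r1,c4).
row 2 has {D,E,F,G}; column 2 has {D,E,G}; the diagonal has {A,C,D,E,F,G} — only B is left for (r2,c2).
row 2 has {B,D,E,F,G}; column 4 has {A,D,F,G} — only C is left for (r2,c4).
row 2 has {B,C,D,E,F,G}; column 5 has {D,F,G} — only A is left for (r2,c5).
row 3 has {D,E}; column 4 has {A,C,D,F,G} — only B is left for (r3,c4).
row 3 has {B,D,E}; column 5 has {A,D,F,G} — only C is left for (r3,c5).
row 3 has {B,C,D,E}; column 6 has {D,E,F,G} — only A is left for (r3,c6).
row 3 has {A,B,C,D,E}; column 7 has {A,B,C,D,E,G} — only F is left for (r3,c7).
row 4 has {C,D,G}; column 6 has {A,D,E,F,G} — only B is left for (r4,c6).
row 5 has {B,D,E,F,G}; column 6 has {A,B,D,E,F,G} — only C is left for (r5,c6).
row 7 has {A,D,G}; column 1 has {B,C,D,E} — only F is left for (r7,c1).
row 7 has {A,D,F,G}; column 2 has {B,D,E,G} — only C is left for (r7,c2).
row 7 has {A,C,D,F,G}; column 4 has {A,B,C,D,F,G} — only E is left for (r7,c4).
row 7 has {A,C,D,E,F,G}; column 5 has {A,C,D,F,G} — only B is left for (r7,c5).
row 3 has {A,B,C,D,E,F}; column 1 has {B,C,D,E,F} — only G is left for (r3,c1).
row 4 has {B,C,D,G}; column 1 has {B,C,D,E,F,G} — only A is left for (r4,c1).
row 4 has {A,B,C,D,G}; column 2 has {B,C,D,E,G} — only F is left for (r4,c2).
row 4 has {A,B,C,D,F,G}; column 5 has {A,B,C,D,F,G} — only E is left for (r4,c5).
row 5 has {B,C,D,E,F,G}; column 2 has {B,C,D,E,F,G} — only A is left for (r5,c2).

C G A D F E B / D B F C A G E / G D E B C A F / A F D G E B C / E A B F D C G / B E C A G F D / F C G E B D A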